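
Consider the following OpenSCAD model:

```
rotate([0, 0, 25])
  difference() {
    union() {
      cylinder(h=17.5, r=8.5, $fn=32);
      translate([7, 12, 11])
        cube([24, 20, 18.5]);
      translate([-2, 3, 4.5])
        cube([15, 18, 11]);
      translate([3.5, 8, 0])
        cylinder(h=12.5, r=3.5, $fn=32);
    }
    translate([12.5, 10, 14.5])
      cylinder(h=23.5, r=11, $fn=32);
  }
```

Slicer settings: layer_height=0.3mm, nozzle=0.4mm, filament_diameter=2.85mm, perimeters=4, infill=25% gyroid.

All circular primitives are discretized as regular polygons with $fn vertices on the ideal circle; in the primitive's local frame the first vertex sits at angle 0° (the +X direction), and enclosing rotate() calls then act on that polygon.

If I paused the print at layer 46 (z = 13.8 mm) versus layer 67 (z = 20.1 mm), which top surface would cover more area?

Layer 46 (z = 13.8): the r=8.5 cylinder contributes a regular 32-gon of circumradius 8.5 (area = (32/2)·8.500²·sin(360°/32) = 225.52 mm²); the cube at (7, 12) is present — its section is the full 24×20 rectangle (area 480.00 mm²); the cube at (-2, 3) is present — its section is the full 15×18 rectangle (area 270.00 mm²); the cylinder at (3.5, 8) does not reach this height (z outside [0, 12.5]); Merging all regions: the regions partially overlap — summed areas 975.52 mm² minus the doubly-counted overlap 96.30 mm² gives 879.22 mm² — area = 879.22 mm²; the cylinder at (12.5, 10) is absent (z outside [14.5, 38]); Taking the first minus the rest: none of the subtracted shapes is present at this height, so that combined region is unchanged — area = 879.22 mm²; (rotated 25° about Z; rotation is an isometry so areas/perimeters/island counts are preserved). So its area = 879.22 mm². Layer 67 (z = 20.1): the cylinder does not reach this height (z outside [0, 17.5]); the 24×20 cube at (7, 12) contributes its full rectangle (area 480.00 mm²); the cube at (-2, 3) does not reach this height (z outside [4.5, 15.5]); the cylinder at (3.5, 8) is not intersected at this z (z outside [0, 12.5]); Combining (union): only the 24×20 cube at (7, 12) is present, so the union is just that shape — area = 480.00 mm²; the cylinder at (12.5, 10): section is a regular 32-gon, circumradius r=11 (area = (32/2)·11.000²·sin(360°/32) = 377.69 mm²); Subtracting the remaining from the first: starting from that combined region (480.00 mm²), the r=11 cylinder at (12.5, 10) partially overlaps it — only the 119.29 mm² overlap (of its 377.69 mm²) is removed, clipping the outline — area = 360.71 mm²; (rotated 25° about Z; rotation is an isometry so areas/perimeters/island counts are preserved). So its area = 360.71 mm². Layer 46 is larger (879.22 vs 360.71 mm²).

layer 46 (z = 13.8 mm)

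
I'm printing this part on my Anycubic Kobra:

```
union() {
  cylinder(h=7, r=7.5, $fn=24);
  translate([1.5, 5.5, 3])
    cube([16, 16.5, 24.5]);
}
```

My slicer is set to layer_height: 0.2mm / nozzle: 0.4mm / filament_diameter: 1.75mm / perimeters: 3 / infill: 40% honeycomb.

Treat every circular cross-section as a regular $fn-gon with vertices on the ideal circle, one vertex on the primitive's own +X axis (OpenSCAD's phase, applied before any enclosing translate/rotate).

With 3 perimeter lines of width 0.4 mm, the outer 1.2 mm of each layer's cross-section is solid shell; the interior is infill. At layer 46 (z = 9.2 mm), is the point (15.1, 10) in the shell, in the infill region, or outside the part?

infill

At z = 9.2 mm: the cylinder is not intersected at this z (z outside [0, 7]); the 16×16.5 cube at (1.5, 5.5) contributes its full rectangle; Taking the union: only the 16×16.5 cube at (1.5, 5.5) is present, so the union is just that shape — 1 connected region. Overall, the cross-section is a single solid region. The nearest boundary edge runs (17.50, 5.50)→(17.50, 22.00); distance from the point to it = 2.40 mm. The point is inside the cross-section and 2.40 mm from the nearest boundary — more than the 1.2 mm shell width (3 × 0.4), so it's in the infill interior.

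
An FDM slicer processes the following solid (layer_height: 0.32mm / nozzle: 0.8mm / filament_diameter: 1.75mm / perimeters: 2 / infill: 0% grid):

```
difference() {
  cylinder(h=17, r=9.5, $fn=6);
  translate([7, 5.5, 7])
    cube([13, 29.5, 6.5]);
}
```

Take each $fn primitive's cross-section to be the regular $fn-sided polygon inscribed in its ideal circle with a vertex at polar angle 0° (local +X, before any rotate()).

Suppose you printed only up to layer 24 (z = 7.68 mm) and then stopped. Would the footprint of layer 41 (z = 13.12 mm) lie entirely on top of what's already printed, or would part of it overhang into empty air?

entirely on top

Compare the two slices. At z = 7.68: the cylinder: section is a regular 6-gon, circumradius r=9.5 (area = (6/2)·9.500²·sin(360°/6) = 234.48 mm²); the cube at (7, 5.5) is present — its section is the full 13×29.5 rectangle (area 383.50 mm²); After the difference (first − rest): starting from the r=9.5 cylinder (234.48 mm²), the 13×29.5 cube at (7, 5.5) misses the remaining region (no effect) — area = 234.48 mm². At z = 13.12: the cylinder: section is a regular 6-gon, circumradius r=9.5 (area = (6/2)·9.500²·sin(360°/6) = 234.48 mm²); the cube at (7, 5.5) is present — its section is the full 13×29.5 rectangle (area 383.50 mm²); Taking the first minus the rest: starting from the r=9.5 cylinder (234.48 mm²), the 13×29.5 cube at (7, 5.5) misses the remaining region (no effect) — area = 234.48 mm². Checking containment: the cross-section at z = 13.12 is a subset of the cross-section at z = 7.68.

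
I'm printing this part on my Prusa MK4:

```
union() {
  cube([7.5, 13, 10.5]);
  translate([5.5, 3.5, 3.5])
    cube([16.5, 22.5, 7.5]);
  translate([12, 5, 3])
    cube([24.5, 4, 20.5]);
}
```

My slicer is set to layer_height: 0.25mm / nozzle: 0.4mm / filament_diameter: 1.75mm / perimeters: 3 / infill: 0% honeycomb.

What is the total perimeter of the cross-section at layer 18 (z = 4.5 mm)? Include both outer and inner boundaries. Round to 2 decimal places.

125.00 mm

At z = 4.5 mm: the cube is present — its section is the full 7.5×13 rectangle (perimeter 41.00 mm); the cube at (5.5, 3.5) (footprint 16.5×22.5) is included at this height (perimeter 78.00 mm); the cube at (12, 5) (footprint 24.5×4) is included at this height (perimeter 57.00 mm); Taking the union: the regions partially overlap (shared area 59.00 mm²), so the edge portions inside another operand are dropped and the merged outline is re-measured after clipping — boundary = 125.00 mm. Overall, the cross-section is a single solid region. Total boundary length (outer) = 125.00 mm.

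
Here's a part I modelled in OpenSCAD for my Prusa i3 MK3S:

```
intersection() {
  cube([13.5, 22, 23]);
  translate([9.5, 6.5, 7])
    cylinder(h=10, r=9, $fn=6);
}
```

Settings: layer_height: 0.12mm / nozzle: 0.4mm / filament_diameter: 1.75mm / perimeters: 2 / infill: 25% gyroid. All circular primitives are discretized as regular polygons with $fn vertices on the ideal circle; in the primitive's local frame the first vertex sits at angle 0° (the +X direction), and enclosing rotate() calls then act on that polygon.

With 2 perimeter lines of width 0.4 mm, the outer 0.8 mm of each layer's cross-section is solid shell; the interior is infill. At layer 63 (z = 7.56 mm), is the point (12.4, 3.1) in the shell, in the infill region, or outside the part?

At z = 7.56 mm: the cube is present — its section is the full 13.5×22 rectangle; the r=9 cylinder at (9.5, 6.5) gives a regular 6-gon of circumradius 9 (constant along its height); After intersecting: the r=9 cylinder at (9.5, 6.5) partially overlaps the 13.5×22 cube; clipping to the common part keeps 156.09 mm² — 1 connected region. Overall, the cross-section is a single solid region. The nearest boundary edge runs (13.50, 14.29)→(13.50, 0.00); distance from the point to it = 1.10 mm. The point is inside the cross-section and 1.10 mm from the nearest boundary — more than the 0.8 mm shell width (2 × 0.4), so it's in the infill interior.

infill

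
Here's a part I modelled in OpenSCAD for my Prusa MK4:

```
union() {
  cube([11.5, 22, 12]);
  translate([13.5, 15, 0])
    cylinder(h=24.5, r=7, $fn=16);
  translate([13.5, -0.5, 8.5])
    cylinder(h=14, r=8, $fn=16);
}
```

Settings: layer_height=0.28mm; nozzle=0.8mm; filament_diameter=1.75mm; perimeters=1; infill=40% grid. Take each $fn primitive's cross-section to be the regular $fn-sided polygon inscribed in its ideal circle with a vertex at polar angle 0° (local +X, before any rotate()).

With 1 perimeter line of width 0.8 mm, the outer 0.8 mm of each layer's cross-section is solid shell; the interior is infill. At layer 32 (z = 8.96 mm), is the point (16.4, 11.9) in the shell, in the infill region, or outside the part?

infill

At z = 8.96 mm: the cube (footprint 11.5×22) is included at this height; the r=7 cylinder at (13.5, 15) contributes a regular 16-gon of circumradius 7; the r=8 cylinder at (13.5, -0.5) gives a regular 16-gon of circumradius 8 (constant along its height); Combining (union): the regions partially overlap (shared area 78.21 mm²), so overlapping operands fuse into one piece — 1 connected region. Overall, the cross-section is a single solid region. The nearest boundary edge runs (18.45, 10.05)→(16.18, 8.53); distance from the point to it = 2.68 mm. The point is inside the cross-section and 2.68 mm from the nearest boundary — more than the 0.8 mm shell width (1 × 0.8), so it's in the infill interior.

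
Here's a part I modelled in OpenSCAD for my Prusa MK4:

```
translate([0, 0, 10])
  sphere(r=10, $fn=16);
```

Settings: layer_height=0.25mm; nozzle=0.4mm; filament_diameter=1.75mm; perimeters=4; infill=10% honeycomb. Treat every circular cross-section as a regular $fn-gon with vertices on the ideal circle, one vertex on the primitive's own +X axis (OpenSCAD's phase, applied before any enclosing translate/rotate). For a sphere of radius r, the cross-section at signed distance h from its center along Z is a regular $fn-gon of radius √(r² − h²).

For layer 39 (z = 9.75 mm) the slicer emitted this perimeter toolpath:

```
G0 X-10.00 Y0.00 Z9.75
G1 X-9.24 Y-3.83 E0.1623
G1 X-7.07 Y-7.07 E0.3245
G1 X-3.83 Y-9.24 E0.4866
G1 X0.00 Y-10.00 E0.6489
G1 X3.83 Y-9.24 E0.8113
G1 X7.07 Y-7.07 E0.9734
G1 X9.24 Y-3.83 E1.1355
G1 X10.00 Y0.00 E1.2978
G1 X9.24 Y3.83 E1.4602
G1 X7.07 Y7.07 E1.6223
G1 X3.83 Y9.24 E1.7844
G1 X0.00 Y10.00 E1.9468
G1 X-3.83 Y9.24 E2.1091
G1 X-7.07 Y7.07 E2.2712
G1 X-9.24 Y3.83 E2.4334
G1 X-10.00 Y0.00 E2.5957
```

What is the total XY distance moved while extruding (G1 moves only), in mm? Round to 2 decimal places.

Sum the Euclidean lengths of each G1 segment: total = 62.43 mm.

62.43 mm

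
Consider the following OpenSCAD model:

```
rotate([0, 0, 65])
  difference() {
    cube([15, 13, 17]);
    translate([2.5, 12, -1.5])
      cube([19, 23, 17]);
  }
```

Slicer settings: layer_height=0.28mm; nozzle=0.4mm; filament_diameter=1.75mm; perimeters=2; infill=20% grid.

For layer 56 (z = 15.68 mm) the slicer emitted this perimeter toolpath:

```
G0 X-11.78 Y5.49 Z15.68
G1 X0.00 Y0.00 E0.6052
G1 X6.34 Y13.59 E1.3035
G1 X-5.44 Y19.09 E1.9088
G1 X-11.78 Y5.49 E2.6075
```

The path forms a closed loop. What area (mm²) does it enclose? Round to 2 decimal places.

Apply the shoelace formula to the sequence of (X, Y) vertices; enclosed area = 194.99 mm².

194.99 mm²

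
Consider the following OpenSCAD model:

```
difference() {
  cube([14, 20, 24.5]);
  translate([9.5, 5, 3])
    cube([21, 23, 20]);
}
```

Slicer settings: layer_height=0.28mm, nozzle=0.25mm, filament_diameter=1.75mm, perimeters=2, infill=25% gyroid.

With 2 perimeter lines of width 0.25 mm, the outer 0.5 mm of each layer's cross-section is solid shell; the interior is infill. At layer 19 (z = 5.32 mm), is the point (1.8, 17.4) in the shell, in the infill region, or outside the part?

infill

At z = 5.32 mm: the cube is present — its section is the full 14×20 rectangle; the cube at (9.5, 5) (footprint 21×23) is included at this height; Subtracting the remaining from the first: starting from the 14×20 cube, the 21×23 cube at (9.5, 5) partially overlaps it — only the 67.50 mm² overlap (of its 483.00 mm²) is removed, clipping the outline — 1 connected region. Overall, the cross-section is a single solid region. The nearest boundary edge runs (0.00, 0.00)→(0.00, 20.00); distance from the point to it = 1.80 mm. The point is inside the cross-section and 1.80 mm from the nearest boundary — more than the 0.5 mm shell width (2 × 0.25), so it's in the infill interior.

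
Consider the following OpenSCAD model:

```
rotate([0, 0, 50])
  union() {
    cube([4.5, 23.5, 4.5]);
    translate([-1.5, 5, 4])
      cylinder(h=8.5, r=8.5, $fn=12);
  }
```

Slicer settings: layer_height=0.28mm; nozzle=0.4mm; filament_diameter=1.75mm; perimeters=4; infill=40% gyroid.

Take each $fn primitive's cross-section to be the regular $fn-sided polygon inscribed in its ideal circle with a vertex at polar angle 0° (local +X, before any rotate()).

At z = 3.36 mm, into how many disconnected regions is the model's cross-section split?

At z = 3.36 mm: the cube (footprint 4.5×23.5) is included at this height; the cylinder at (-1.5, 5) is absent (z outside [4, 12.5]); Taking the union: only the 4.5×23.5 cube is present, so the union is just that shape — 1 connected region; (rotated 50° about Z; rotation is an isometry so areas/perimeters/island counts are preserved). The result has 1 disconnected region.

1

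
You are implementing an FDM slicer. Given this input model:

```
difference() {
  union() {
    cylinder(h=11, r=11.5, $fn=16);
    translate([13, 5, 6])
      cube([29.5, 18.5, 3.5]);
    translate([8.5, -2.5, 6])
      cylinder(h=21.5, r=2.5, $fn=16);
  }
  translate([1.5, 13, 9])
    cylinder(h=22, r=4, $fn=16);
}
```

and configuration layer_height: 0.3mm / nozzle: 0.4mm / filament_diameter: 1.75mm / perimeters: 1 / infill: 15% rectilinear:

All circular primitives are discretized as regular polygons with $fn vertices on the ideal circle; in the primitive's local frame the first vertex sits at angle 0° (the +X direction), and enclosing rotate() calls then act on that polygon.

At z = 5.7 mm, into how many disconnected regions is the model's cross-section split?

1

At z = 5.7 mm: the cylinder: section is a regular 16-gon, circumradius r=11.5; the cube at (13, 5) is not intersected at this z (z outside [6, 9.5]); the cylinder at (8.5, -2.5) is not intersected at this z (z outside [6, 27.5]); Taking the union: only the r=11.5 cylinder is present, so the union is just that shape — 1 connected region; the cylinder at (1.5, 13) is not intersected at this z (z outside [9, 31]); Subtracting the remaining from the first: none of the subtracted shapes is present at this height, so the result so far is unchanged — 1 connected region. The result has 1 disconnected region.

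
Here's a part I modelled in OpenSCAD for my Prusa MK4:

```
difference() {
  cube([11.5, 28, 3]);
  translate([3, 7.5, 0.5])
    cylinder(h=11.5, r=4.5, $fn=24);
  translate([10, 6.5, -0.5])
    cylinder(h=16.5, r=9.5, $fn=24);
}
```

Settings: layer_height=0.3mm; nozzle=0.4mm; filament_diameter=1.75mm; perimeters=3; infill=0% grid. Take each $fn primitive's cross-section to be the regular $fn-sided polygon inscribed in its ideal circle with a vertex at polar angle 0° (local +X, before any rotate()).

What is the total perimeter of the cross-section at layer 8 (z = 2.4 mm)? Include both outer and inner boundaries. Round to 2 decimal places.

66.69 mm

At z = 2.4 mm: the cube is present — its section is the full 11.5×28 rectangle (perimeter 79.00 mm); the cylinder at (3, 7.5): section is a regular 24-gon, circumradius r=4.5 (perimeter = 2·24·4.500·sin(180°/24) = 28.19 mm); the r=9.5 cylinder at (10, 6.5) gives a regular 24-gon of circumradius 9.5 (constant along its height) (perimeter = 2·24·9.500·sin(180°/24) = 59.52 mm); Taking the first minus the rest: starting from the 11.5×28 cube, the r=4.5 cylinder at (3, 7.5) partially overlaps it — only the 56.11 mm² overlap (of its 62.89 mm²) is removed, clipping the outline; the r=9.5 cylinder at (10, 6.5) partially overlaps it — only the 100.78 mm² overlap (of its 280.30 mm²) is removed, clipping the outline — boundary = 66.69 mm. Overall, the cross-section has 2 separate islands. Total boundary length (outer) = 66.69 mm.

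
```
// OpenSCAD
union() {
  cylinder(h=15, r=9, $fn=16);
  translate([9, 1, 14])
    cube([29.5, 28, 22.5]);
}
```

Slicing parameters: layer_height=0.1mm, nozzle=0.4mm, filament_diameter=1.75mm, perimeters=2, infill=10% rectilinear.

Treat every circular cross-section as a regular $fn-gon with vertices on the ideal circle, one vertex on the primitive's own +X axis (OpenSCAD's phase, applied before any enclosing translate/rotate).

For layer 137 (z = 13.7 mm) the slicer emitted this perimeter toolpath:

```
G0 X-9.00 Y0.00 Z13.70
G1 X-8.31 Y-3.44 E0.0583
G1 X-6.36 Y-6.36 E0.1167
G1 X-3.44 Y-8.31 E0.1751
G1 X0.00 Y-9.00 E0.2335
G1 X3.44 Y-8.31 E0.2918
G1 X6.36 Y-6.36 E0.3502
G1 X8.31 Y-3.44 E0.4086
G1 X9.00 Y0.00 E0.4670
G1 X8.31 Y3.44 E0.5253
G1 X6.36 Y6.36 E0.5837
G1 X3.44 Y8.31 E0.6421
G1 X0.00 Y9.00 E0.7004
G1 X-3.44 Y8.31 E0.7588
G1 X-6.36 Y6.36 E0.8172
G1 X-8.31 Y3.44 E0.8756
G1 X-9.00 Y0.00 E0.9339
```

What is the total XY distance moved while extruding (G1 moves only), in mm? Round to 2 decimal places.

56.16 mm

Sum the Euclidean lengths of each G1 segment: total = 56.16 mm.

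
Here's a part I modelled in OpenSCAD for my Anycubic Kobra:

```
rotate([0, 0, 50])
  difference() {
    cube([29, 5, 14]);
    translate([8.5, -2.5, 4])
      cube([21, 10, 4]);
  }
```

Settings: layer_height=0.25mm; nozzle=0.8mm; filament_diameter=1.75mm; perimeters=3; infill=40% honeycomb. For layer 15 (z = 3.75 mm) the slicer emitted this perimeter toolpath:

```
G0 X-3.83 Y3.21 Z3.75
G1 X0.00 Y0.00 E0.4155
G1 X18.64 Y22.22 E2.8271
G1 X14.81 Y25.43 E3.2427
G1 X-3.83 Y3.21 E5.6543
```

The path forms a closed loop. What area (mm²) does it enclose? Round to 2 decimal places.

Apply the shoelace formula to the sequence of (X, Y) vertices; enclosed area = 144.94 mm².

144.94 mm²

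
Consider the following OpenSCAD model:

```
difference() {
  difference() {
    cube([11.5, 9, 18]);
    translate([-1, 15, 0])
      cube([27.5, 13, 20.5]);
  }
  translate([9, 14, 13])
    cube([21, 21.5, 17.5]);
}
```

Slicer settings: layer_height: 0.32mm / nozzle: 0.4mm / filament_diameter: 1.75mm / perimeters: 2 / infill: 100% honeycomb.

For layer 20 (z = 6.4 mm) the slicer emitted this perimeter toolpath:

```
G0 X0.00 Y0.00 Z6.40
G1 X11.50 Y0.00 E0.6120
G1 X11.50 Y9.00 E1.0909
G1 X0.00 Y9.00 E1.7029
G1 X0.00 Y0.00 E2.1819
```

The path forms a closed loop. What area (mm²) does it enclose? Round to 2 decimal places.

Apply the shoelace formula to the sequence of (X, Y) vertices; enclosed area = 103.50 mm².

103.50 mm²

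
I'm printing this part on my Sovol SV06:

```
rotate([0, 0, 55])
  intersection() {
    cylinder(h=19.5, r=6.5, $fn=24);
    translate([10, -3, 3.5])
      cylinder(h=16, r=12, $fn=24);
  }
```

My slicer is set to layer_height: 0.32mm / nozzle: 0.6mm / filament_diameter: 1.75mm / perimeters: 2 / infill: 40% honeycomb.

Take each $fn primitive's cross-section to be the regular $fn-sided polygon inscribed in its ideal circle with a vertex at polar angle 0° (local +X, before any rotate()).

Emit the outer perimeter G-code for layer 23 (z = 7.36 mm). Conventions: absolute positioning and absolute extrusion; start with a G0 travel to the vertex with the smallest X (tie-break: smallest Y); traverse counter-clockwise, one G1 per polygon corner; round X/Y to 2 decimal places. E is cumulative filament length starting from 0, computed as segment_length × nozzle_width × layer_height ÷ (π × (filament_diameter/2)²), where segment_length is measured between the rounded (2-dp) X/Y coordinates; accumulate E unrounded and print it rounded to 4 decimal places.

G0 X-3.66 Y5.31 Z7.36
G1 X-3.62 Y4.39 E0.0735
G1 X-2.68 Y1.40 E0.3237
G1 X-1.00 Y-1.24 E0.5735
G1 X1.31 Y-3.36 E0.8238
G1 X4.09 Y-4.81 E1.0740
G1 X4.30 Y-4.85 E1.0911
G1 X5.32 Y-3.73 E1.2120
G1 X6.11 Y-2.22 E1.3481
G1 X6.48 Y-0.57 E1.4831
G1 X6.40 Y1.13 E1.6189
G1 X5.89 Y2.75 E1.7545
G1 X4.98 Y4.18 E1.8898
G1 X3.73 Y5.32 E2.0248
G1 X2.22 Y6.11 E2.1609
G1 X0.57 Y6.48 E2.2958
G1 X-1.13 Y6.40 E2.4317
G1 X-2.75 Y5.89 E2.5673
G1 X-3.66 Y5.31 E2.6534

At z = 7.36 mm: the r=6.5 cylinder contributes a regular 24-gon of circumradius 6.5; the r=12 cylinder at (10, -3) contributes a regular 24-gon of circumradius 12; Taking the intersection: the r=12 cylinder at (10, -3) partially overlaps the r=6.5 cylinder; clipping to the common part keeps 77.00 mm² — 1 connected region; (rotated 55° about Z; rotation is an isometry so areas/perimeters/island counts are preserved). The outline is a single polygon with 18 vertices. Extrusion per mm of travel: 0.6 × 0.32 / (π × 0.875²) = 0.079824. Accumulating E over each segment gives final E = 2.6534.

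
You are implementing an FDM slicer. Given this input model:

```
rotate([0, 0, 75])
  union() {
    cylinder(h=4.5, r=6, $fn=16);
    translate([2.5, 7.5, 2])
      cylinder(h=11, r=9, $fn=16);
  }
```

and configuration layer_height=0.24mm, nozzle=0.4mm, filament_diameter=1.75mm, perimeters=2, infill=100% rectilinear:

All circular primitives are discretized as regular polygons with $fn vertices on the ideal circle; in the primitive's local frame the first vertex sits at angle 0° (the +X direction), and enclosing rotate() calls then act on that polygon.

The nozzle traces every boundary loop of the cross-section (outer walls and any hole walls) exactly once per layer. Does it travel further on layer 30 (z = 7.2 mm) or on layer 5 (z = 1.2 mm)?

layer 30 (z = 7.2 mm)

Layer 30 (z = 7.2): the cylinder is not intersected at this z (z outside [0, 4.5]); the r=9 cylinder at (2.5, 7.5) gives a regular 16-gon of circumradius 9 (constant along its height) (perimeter = 2·16·9.000·sin(180°/16) = 56.19 mm); Taking the union: only the r=9 cylinder at (2.5, 7.5) is present, so the union is just that shape — boundary = 56.19 mm; (rotated 75° about Z; rotation is an isometry so areas/perimeters/island counts are preserved). So its perimeter = 56.19 mm. Layer 5 (z = 1.2): the r=6 cylinder contributes a regular 16-gon of circumradius 6 (perimeter = 2·16·6.000·sin(180°/16) = 37.46 mm); the cylinder at (2.5, 7.5) does not reach this height (z outside [2, 13]); Combining (union): only the r=6 cylinder is present, so the union is just that shape — boundary = 37.46 mm; (rotated 75° about Z; rotation is an isometry so areas/perimeters/island counts are preserved). So its perimeter = 37.46 mm. Layer 30 is larger (56.19 vs 37.46 mm).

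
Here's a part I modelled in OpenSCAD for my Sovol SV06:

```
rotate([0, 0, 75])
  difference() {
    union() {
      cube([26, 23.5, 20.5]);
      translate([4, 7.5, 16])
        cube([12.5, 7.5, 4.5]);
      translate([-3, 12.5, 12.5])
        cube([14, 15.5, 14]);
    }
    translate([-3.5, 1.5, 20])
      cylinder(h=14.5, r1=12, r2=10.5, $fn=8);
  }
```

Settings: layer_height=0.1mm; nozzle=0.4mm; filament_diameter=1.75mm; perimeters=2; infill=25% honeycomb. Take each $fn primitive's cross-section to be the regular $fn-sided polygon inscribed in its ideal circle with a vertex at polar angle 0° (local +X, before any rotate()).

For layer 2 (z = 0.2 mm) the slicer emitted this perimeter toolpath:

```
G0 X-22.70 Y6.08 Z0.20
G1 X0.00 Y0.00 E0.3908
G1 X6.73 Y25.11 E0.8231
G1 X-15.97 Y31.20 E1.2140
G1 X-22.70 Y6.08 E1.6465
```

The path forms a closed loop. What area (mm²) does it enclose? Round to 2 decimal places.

Apply the shoelace formula to the sequence of (X, Y) vertices; enclosed area = 611.06 mm².

611.06 mm²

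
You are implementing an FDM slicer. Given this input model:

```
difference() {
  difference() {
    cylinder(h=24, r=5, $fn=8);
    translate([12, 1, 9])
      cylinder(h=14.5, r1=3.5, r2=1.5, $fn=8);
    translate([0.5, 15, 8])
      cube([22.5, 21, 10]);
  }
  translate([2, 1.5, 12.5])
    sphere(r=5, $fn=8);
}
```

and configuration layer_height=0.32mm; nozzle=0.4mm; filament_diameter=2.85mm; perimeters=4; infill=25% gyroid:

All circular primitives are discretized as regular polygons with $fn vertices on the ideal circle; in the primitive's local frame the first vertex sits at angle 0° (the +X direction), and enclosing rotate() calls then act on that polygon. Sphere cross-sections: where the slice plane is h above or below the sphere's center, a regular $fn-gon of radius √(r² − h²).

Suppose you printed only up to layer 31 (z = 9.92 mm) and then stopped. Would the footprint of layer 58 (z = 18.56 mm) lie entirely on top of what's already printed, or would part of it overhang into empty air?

Compare the two slices. At z = 9.92: the r=5 cylinder gives a regular 8-gon of circumradius 5 (constant along its height) (area = (8/2)·5.000²·sin(360°/8) = 70.71 mm²); the cone at (12, 1) (r1=3.5→r2=1.5) has section circumradius 3.373 here — a regular 8-gon (area = (8/2)·3.373²·sin(360°/8) = 32.18 mm²); the 22.5×21 cube at (0.5, 15) contributes its full rectangle (area 472.50 mm²); After the difference (first − rest): starting from the r=5 cylinder (70.71 mm²), the cone at (12, 1) misses the remaining region (no effect); the 22.5×21 cube at (0.5, 15) misses the remaining region (no effect) — area = 70.71 mm²; the r=5 sphere at (2, 1.5) slices to a regular 8-gon of circumradius 4.283 (√(r²−h²) with h=2.58 from center) (area = (8/2)·4.283²·sin(360°/8) = 51.88 mm²); Subtracting the remaining from the first: starting from that combined region (70.71 mm²), the r=5 sphere at (2, 1.5) partially overlaps it — only the 38.77 mm² overlap (of its 51.88 mm²) is removed, clipping the outline — area = 31.94 mm². At z = 18.56: the r=5 cylinder gives a regular 8-gon of circumradius 5 (constant along its height) (area = (8/2)·5.000²·sin(360°/8) = 70.71 mm²); the cone at (12, 1): at t=0.659 of its height the radius interpolates to r₁+(r₂−r₁)t = 2.181, giving a regular 8-gon of that circumradius (area = (8/2)·2.181²·sin(360°/8) = 13.46 mm²); the cube at (0.5, 15) is absent (z outside [8, 18]); After the difference (first − rest): starting from the r=5 cylinder (70.71 mm²), the cone at (12, 1) misses the remaining region (no effect) — area = 70.71 mm²; the sphere at (2, 1.5) is not intersected at this z (|z−center|=6.060 > r=5); Subtracting the remaining from the first: none of the subtracted shapes is present at this height, so the result so far is unchanged — area = 70.71 mm². Checking containment: at z = 18.56 the cross-section extends beyond the z = 9.92 cross-section by about 38.77 mm².

part overhangs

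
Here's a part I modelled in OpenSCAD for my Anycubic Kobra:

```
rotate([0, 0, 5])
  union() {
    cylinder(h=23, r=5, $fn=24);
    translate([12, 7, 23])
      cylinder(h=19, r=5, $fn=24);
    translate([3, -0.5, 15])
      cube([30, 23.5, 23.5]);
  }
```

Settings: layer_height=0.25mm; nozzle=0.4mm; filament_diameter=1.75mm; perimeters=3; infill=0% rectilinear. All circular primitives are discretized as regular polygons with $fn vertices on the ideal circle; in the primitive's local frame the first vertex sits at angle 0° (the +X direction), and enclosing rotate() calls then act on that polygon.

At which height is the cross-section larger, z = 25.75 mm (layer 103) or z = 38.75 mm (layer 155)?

layer 103 (z = 25.75 mm)

Layer 103 (z = 25.75): the cylinder is absent (z outside [0, 23]); the r=5 cylinder at (12, 7) contributes a regular 24-gon of circumradius 5 (area = (24/2)·5.000²·sin(360°/24) = 77.65 mm²); the cube at (3, -0.5) (footprint 30×23.5) is included at this height (area 705.00 mm²); Merging all regions: the r=5 cylinder at (12, 7) lies entirely inside the 30×23.5 cube at (3, -0.5), so the union is just the 30×23.5 cube at (3, -0.5) — area = 705.00 mm²; (rotated 5° about Z; rotation is an isometry so areas/perimeters/island counts are preserved). So its area = 705.00 mm². Layer 155 (z = 38.75): the cylinder is not intersected at this z (z outside [0, 23]); the r=5 cylinder at (12, 7) gives a regular 24-gon of circumradius 5 (constant along its height) (area = (24/2)·5.000²·sin(360°/24) = 77.65 mm²); the cube at (3, -0.5) is absent (z outside [15, 38.5]); Taking the union: only the r=5 cylinder at (12, 7) is present, so the union is just that shape — area = 77.65 mm²; (whole slice rotated 5° about Z — lengths, areas and connectivity unchanged). So its area = 77.65 mm². Layer 103 is larger (705.00 vs 77.65 mm²).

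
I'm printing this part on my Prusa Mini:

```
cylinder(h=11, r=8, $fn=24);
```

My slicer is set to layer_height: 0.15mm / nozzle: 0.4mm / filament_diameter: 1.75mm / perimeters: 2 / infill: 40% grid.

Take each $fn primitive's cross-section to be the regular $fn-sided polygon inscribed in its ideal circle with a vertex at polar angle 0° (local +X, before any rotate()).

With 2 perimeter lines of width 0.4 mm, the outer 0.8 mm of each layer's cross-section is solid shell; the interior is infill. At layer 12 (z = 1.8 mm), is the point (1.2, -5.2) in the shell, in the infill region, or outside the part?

infill

At z = 1.8 mm: the r=8 cylinder gives a regular 24-gon of circumradius 8 (constant along its height). Overall, the cross-section is a single solid region. The nearest boundary edge runs (-0.00, -8.00)→(2.07, -7.73); distance from the point to it = 2.62 mm. The point is inside the cross-section and 2.62 mm from the nearest boundary — more than the 0.8 mm shell width (2 × 0.4), so it's in the infill interior.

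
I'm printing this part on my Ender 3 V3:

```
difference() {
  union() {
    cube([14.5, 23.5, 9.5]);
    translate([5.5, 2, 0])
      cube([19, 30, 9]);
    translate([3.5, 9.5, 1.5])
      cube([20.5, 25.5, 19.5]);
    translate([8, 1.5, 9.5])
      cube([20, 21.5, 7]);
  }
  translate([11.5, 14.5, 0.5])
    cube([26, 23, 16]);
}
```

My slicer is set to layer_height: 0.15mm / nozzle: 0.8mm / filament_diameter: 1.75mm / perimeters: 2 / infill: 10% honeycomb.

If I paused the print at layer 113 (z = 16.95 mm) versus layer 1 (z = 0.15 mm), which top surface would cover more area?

Layer 113 (z = 16.95): the cube is not intersected at this z (z outside [0, 9.5]); the cube at (5.5, 2) is not intersected at this z (z outside [0, 9]); the cube at (3.5, 9.5) is present — its section is the full 20.5×25.5 rectangle (area 522.75 mm²); the cube at (8, 1.5) is absent (z outside [9.5, 16.5]); Merging all regions: only the 20.5×25.5 cube at (3.5, 9.5) is present, so the union is just that shape — area = 522.75 mm²; the cube at (11.5, 14.5) does not reach this height (z outside [0.5, 16.5]); Taking the first minus the rest: none of the subtracted shapes is present at this height, so the result so far is unchanged — area = 522.75 mm². So its area = 522.75 mm². Layer 1 (z = 0.15): the 14.5×23.5 cube contributes its full rectangle (area 340.75 mm²); the cube at (5.5, 2) is present — its section is the full 19×30 rectangle (area 570.00 mm²); the cube at (3.5, 9.5) is absent (z outside [1.5, 21]); the cube at (8, 1.5) is absent (z outside [9.5, 16.5]); Merging all regions: the regions partially overlap — summed areas 910.75 mm² minus the doubly-counted overlap 193.50 mm² gives 717.25 mm² — area = 717.25 mm²; the cube at (11.5, 14.5) is not intersected at this z (z outside [0.5, 16.5]); After the difference (first − rest): none of the subtracted shapes is present at this height, so that combined region is unchanged — area = 717.25 mm². So its area = 717.25 mm². Layer 1 is larger (717.25 vs 522.75 mm²).

layer 1 (z = 0.15 mm)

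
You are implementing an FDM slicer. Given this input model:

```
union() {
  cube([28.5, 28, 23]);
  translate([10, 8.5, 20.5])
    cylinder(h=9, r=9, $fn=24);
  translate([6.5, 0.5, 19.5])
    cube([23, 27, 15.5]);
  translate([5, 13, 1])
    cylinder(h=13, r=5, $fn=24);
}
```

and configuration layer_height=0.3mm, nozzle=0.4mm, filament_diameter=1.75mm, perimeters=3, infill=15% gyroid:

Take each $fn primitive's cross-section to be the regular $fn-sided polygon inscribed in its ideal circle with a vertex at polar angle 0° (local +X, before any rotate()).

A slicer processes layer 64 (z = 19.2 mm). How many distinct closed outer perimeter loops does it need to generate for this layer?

1

At z = 19.2 mm: the cube (footprint 28.5×28) is included at this height; the cylinder at (10, 8.5) does not reach this height (z outside [20.5, 29.5]); the cube at (6.5, 0.5) is not intersected at this z (z outside [19.5, 35]); the cylinder at (5, 13) is not intersected at this z (z outside [1, 14]); Merging all regions: only the 28.5×28 cube is present, so the union is just that shape — 1 connected region. The result has 1 disconnected region.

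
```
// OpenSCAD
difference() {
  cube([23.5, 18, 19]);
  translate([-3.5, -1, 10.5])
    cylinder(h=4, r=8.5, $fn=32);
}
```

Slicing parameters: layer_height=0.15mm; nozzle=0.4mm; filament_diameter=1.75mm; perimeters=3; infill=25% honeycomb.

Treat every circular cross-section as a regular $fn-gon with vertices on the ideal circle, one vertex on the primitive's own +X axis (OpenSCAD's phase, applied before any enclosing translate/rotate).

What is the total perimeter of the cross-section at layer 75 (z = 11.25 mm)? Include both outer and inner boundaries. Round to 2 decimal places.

At z = 11.25 mm: the cube (footprint 23.5×18) is included at this height (perimeter 83.00 mm); the r=8.5 cylinder at (-3.5, -1) contributes a regular 32-gon of circumradius 8.5 (perimeter = 2·32·8.500·sin(180°/32) = 53.32 mm); After the difference (first − rest): starting from the 23.5×18 cube, the r=8.5 cylinder at (-3.5, -1) partially overlaps it — only the 22.64 mm² overlap (of its 225.52 mm²) is removed, clipping the outline — boundary = 80.09 mm. Overall, the cross-section is a single solid region. Total boundary length (outer) = 80.09 mm.

80.09 mm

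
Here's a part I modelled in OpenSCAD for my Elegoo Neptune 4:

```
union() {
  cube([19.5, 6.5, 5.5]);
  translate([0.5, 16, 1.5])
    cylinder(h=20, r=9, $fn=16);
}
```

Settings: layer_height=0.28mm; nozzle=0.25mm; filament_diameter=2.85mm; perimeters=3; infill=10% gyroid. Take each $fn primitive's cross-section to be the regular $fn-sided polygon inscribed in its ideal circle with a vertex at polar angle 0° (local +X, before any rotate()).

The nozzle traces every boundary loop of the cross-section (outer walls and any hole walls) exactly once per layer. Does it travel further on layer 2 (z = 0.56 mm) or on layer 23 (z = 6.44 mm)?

Layer 2 (z = 0.56): the cube is present — its section is the full 19.5×6.5 rectangle (perimeter 52.00 mm); the cylinder at (0.5, 16) is absent (z outside [1.5, 21.5]); Combining (union): only the 19.5×6.5 cube is present, so the union is just that shape — boundary = 52.00 mm. So its perimeter = 52.00 mm. Layer 23 (z = 6.44): the cube is not intersected at this z (z outside [0, 5.5]); the r=9 cylinder at (0.5, 16) contributes a regular 16-gon of circumradius 9 (perimeter = 2·16·9.000·sin(180°/16) = 56.19 mm); Taking the union: only the r=9 cylinder at (0.5, 16) is present, so the union is just that shape — boundary = 56.19 mm. So its perimeter = 56.19 mm. Layer 23 is larger (56.19 vs 52.00 mm).

layer 23 (z = 6.44 mm)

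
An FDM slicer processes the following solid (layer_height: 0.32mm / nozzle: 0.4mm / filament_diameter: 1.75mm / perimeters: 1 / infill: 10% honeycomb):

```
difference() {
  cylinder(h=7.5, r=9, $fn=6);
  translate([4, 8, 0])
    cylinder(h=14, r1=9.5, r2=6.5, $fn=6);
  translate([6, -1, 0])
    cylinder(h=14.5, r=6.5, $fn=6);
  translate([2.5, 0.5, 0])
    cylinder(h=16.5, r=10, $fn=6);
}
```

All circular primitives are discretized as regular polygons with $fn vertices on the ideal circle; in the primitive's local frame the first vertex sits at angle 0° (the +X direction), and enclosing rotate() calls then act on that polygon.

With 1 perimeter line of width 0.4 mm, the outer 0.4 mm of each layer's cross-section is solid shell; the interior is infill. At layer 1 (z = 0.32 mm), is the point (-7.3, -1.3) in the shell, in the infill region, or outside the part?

At z = 0.32 mm: the cylinder: section is a regular 6-gon, circumradius r=9; the cone at (4, 8): at t=0.023 of its height the radius interpolates to r₁+(r₂−r₁)t = 9.431, giving a regular 6-gon of that circumradius; the r=6.5 cylinder at (6, -1) contributes a regular 6-gon of circumradius 6.5; the r=10 cylinder at (2.5, 0.5) gives a regular 6-gon of circumradius 10 (constant along its height); Subtracting the remaining from the first: starting from the r=9 cylinder, the cone at (4, 8) partially overlaps it — only the 77.78 mm² overlap (of its 231.10 mm²) is removed, clipping the outline; the r=6.5 cylinder at (6, -1) partially overlaps it — only the 39.40 mm² overlap (of its 109.77 mm²) is removed, clipping the outline; the r=10 cylinder at (2.5, 0.5) partially overlaps it — only the 71.22 mm² overlap (of its 259.81 mm²) is removed, clipping the outline — 1 connected region. Overall, the cross-section is a single solid region. The nearest boundary edge runs (-7.50, 0.50)→(-2.71, -7.79); distance from the point to it = 0.73 mm. The point is inside the cross-section and 0.73 mm from the nearest boundary — more than the 0.4 mm shell width (1 × 0.4), so it's in the infill interior.

infill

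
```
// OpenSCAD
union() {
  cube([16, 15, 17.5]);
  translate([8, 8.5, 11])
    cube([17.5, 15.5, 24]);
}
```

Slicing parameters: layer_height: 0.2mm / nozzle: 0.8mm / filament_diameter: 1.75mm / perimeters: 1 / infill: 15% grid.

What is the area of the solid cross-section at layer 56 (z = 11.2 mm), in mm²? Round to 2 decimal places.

At z = 11.2 mm: the cube (footprint 16×15) is included at this height (area 240.00 mm²); the cube at (8, 8.5) (footprint 17.5×15.5) is included at this height (area 271.25 mm²); Combining (union): the regions partially overlap — summed areas 511.25 mm² minus the doubly-counted overlap 52.00 mm² gives 459.25 mm² — area = 459.25 mm². Overall, the cross-section is a single solid region. Net area = 459.25 mm².

459.25 mm²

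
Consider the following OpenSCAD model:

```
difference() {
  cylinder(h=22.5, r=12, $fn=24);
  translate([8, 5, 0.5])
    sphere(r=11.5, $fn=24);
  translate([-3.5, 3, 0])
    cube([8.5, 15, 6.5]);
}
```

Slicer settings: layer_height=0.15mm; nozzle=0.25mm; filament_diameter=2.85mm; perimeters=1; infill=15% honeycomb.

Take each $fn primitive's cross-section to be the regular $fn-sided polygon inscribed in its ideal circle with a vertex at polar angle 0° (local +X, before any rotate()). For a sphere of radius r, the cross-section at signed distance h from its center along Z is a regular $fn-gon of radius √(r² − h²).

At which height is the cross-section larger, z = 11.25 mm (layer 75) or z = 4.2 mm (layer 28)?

Layer 75 (z = 11.25): the r=12 cylinder contributes a regular 24-gon of circumradius 12 (area = (24/2)·12.000²·sin(360°/24) = 447.24 mm²); the r=11.5 sphere at (8, 5) slices to a regular 24-gon of circumradius 4.085 (√(r²−h²) with h=10.75 from center) (area = (24/2)·4.085²·sin(360°/24) = 51.83 mm²); the cube at (-3.5, 3) does not reach this height (z outside [0, 6.5]); After the difference (first − rest): starting from the r=12 cylinder (447.24 mm²), the r=11.5 sphere at (8, 5) partially overlaps it — only the 43.76 mm² overlap (of its 51.83 mm²) is removed, clipping the outline — area = 403.47 mm². So its area = 403.47 mm². Layer 28 (z = 4.2): the cylinder: section is a regular 24-gon, circumradius r=12 (area = (24/2)·12.000²·sin(360°/24) = 447.24 mm²); the sphere at (8, 5): section is a regular 24-gon, circumradius = √(r²−h²) = √(11.5²−3.7²) = 10.889 (area = (24/2)·10.889²·sin(360°/24) = 368.23 mm²); the cube at (-3.5, 3) is present — its section is the full 8.5×15 rectangle (area 127.50 mm²); Taking the first minus the rest: starting from the r=12 cylinder (447.24 mm²), the r=11.5 sphere at (8, 5) partially overlaps it — only the 197.72 mm² overlap (of its 368.23 mm²) is removed, clipping the outline; the 8.5×15 cube at (-3.5, 3) partially overlaps it — only the 11.07 mm² overlap (of its 127.50 mm²) is removed, clipping the outline — area = 238.45 mm². So its area = 238.45 mm². Layer 75 is larger (403.47 vs 238.45 mm²).

layer 75 (z = 11.25 mm)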